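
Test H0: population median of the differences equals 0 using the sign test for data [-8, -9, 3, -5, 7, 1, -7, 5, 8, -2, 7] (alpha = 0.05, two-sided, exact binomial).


Step 1: Discard zero differences. Original n = 11; n_eff = number of nonzero differences = 11.
Nonzero differences (with sign): -8, -9, +3, -5, +7, +1, -7, +5, +8, -2, +7
Step 2: Count signs: positive = 6, negative = 5.
Step 3: Under H0: P(positive) = 0.5, so the number of positives S ~ Bin(11, 0.5).
Step 4: Two-sided exact p-value = sum of Bin(11,0.5) probabilities at or below the observed probability = 1.000000.
Step 5: alpha = 0.05. fail to reject H0.

n_eff = 11, pos = 6, neg = 5, p = 1.000000, fail to reject H0.


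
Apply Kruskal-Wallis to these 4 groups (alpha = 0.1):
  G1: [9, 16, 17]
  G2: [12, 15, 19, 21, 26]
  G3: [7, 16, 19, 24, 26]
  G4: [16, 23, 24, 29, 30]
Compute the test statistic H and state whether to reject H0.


Step 1: Combine all N = 18 observations and assign midranks.
sorted (value, group, rank): (7,G3,1), (9,G1,2), (12,G2,3), (15,G2,4), (16,G1,6), (16,G3,6), (16,G4,6), (17,G1,8), (19,G2,9.5), (19,G3,9.5), (21,G2,11), (23,G4,12), (24,G3,13.5), (24,G4,13.5), (26,G2,15.5), (26,G3,15.5), (29,G4,17), (30,G4,18)
Step 2: Sum ranks within each group.
R_1 = 16 (n_1 = 3)
R_2 = 43 (n_2 = 5)
R_3 = 45.5 (n_3 = 5)
R_4 = 66.5 (n_4 = 5)
Step 3: H = 12/(N(N+1)) * sum(R_i^2/n_i) - 3(N+1)
     = 12/(18*19) * (16^2/3 + 43^2/5 + 45.5^2/5 + 66.5^2/5) - 3*19
     = 0.035088 * 1753.63 - 57
     = 4.530994.
Step 4: Ties present; correction factor C = 1 - 42/(18^3 - 18) = 0.992776. Corrected H = 4.530994 / 0.992776 = 4.563964.
Step 5: Under H0, H ~ chi^2(3); p-value = 0.206655.
Step 6: alpha = 0.1. fail to reject H0.

H = 4.5640, df = 3, p = 0.206655, fail to reject H0.


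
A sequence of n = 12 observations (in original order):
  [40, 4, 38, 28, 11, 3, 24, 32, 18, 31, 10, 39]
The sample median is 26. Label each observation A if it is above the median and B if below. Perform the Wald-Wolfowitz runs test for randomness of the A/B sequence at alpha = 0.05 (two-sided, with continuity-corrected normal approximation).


Step 1: Compute median = 26; label A = above, B = below.
Labels in order: ABAABBBABABA  (n_A = 6, n_B = 6)
Step 2: Count runs R = 9.
Step 3: Under H0 (random ordering), E[R] = 2*n_A*n_B/(n_A+n_B) + 1 = 2*6*6/12 + 1 = 7.0000.
        Var[R] = 2*n_A*n_B*(2*n_A*n_B - n_A - n_B) / ((n_A+n_B)^2 * (n_A+n_B-1)) = 4320/1584 = 2.7273.
        SD[R] = 1.6514.
Step 4: Continuity-corrected z = (R - 0.5 - E[R]) / SD[R] = (9 - 0.5 - 7.0000) / 1.6514 = 0.9083.
Step 5: Two-sided p-value via normal approximation = 2*(1 - Phi(|z|)) = 0.363722.
Step 6: alpha = 0.05. fail to reject H0.

R = 9, z = 0.9083, p = 0.363722, fail to reject H0.


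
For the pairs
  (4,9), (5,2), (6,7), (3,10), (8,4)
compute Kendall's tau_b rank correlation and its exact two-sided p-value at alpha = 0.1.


Step 1: Enumerate the 10 unordered pairs (i,j) with i<j and classify each by sign(x_j-x_i) * sign(y_j-y_i).
  (1,2):dx=+1,dy=-7->D; (1,3):dx=+2,dy=-2->D; (1,4):dx=-1,dy=+1->D; (1,5):dx=+4,dy=-5->D
  (2,3):dx=+1,dy=+5->C; (2,4):dx=-2,dy=+8->D; (2,5):dx=+3,dy=+2->C; (3,4):dx=-3,dy=+3->D
  (3,5):dx=+2,dy=-3->D; (4,5):dx=+5,dy=-6->D
Step 2: C = 2, D = 8, total pairs = 10.
Step 3: tau = (C - D)/(n(n-1)/2) = (2 - 8)/10 = -0.600000.
Step 4: Exact two-sided p-value (enumerate n! = 120 permutations of y under H0): p = 0.233333.
Step 5: alpha = 0.1. fail to reject H0.

tau_b = -0.6000 (C=2, D=8), p = 0.233333, fail to reject H0.


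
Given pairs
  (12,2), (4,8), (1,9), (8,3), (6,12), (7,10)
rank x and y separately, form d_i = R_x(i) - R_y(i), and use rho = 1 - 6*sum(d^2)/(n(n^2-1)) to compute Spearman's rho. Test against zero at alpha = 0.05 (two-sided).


Step 1: Rank x and y separately (midranks; no ties here).
rank(x): 12->6, 4->2, 1->1, 8->5, 6->3, 7->4
rank(y): 2->1, 8->3, 9->4, 3->2, 12->6, 10->5
Step 2: d_i = R_x(i) - R_y(i); compute d_i^2.
  (6-1)^2=25, (2-3)^2=1, (1-4)^2=9, (5-2)^2=9, (3-6)^2=9, (4-5)^2=1
sum(d^2) = 54.
Step 3: rho = 1 - 6*54 / (6*(6^2 - 1)) = 1 - 324/210 = -0.542857.
Step 4: Under H0, t = rho * sqrt((n-2)/(1-rho^2)) = -1.2928 ~ t(4).
Step 5: Two-sided p-value from the t-distribution with 4 df = 0.265703.
Step 6: alpha = 0.05. fail to reject H0.

rho = -0.5429, p = 0.265703, fail to reject H0 at alpha = 0.05.


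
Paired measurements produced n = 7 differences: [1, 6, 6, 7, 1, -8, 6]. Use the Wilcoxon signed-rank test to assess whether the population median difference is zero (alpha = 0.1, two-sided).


Step 1: Drop any zero differences (none here) and take |d_i|.
|d| = [1, 6, 6, 7, 1, 8, 6]
Step 2: Midrank |d_i| (ties get averaged ranks).
ranks: |1|->1.5, |6|->4, |6|->4, |7|->6, |1|->1.5, |8|->7, |6|->4
Step 3: Attach original signs; sum ranks with positive sign and with negative sign.
W+ = 1.5 + 4 + 4 + 6 + 1.5 + 4 = 21
W- = 7 = 7
(Check: W+ + W- = 28 should equal n(n+1)/2 = 28.)
Step 4: Test statistic W = min(W+, W-) = 7.
Step 5: Ties in |d|, so use the tie-corrected normal approximation.
        E[W] = n(n+1)/4 = 7*8/4 = 14.
        Tie groups: |d|=1 (t=2), |d|=6 (t=3); sum(t^3 - t) = 30.
        Var[W] = n(n+1)(2n+1)/24 - sum(t^3-t)/48 = 840/24 - 30/48 = 34.375.
        z = (W - E[W]) / sqrt(Var[W]) = (7 - 14) / 5.8630 = -1.1939.
        Two-sided p = 2*Phi(z) = 0.232508.
Step 6: alpha = 0.1. fail to reject H0.

W+ = 21, W- = 7, W = min = 7, p = 0.232508, fail to reject H0.


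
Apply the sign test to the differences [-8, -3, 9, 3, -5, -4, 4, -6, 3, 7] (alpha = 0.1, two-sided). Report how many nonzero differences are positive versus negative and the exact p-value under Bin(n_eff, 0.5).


Step 1: Discard zero differences. Original n = 10; n_eff = number of nonzero differences = 10.
Nonzero differences (with sign): -8, -3, +9, +3, -5, -4, +4, -6, +3, +7
Step 2: Count signs: positive = 5, negative = 5.
Step 3: Under H0: P(positive) = 0.5, so the number of positives S ~ Bin(10, 0.5).
Step 4: Two-sided exact p-value = sum of Bin(10,0.5) probabilities at or below the observed probability = 1.000000.
Step 5: alpha = 0.1. fail to reject H0.

n_eff = 10, pos = 5, neg = 5, p = 1.000000, fail to reject H0.


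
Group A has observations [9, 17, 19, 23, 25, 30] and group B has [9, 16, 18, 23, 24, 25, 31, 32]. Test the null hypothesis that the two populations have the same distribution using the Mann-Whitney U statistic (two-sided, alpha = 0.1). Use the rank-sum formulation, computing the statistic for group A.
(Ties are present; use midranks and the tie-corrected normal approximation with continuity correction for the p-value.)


Step 1: Combine and sort all 14 observations; assign midranks.
sorted (value, group): (9,X), (9,Y), (16,Y), (17,X), (18,Y), (19,X), (23,X), (23,Y), (24,Y), (25,X), (25,Y), (30,X), (31,Y), (32,Y)
ranks: 9->1.5, 9->1.5, 16->3, 17->4, 18->5, 19->6, 23->7.5, 23->7.5, 24->9, 25->10.5, 25->10.5, 30->12, 31->13, 32->14
Step 2: Rank sum for X: R1 = 1.5 + 4 + 6 + 7.5 + 10.5 + 12 = 41.5.
Step 3: U_X = R1 - n1(n1+1)/2 = 41.5 - 6*7/2 = 41.5 - 21 = 20.5.
       U_Y = n1*n2 - U_X = 48 - 20.5 = 27.5.
Step 4: Ties are present, so use the tie-corrected normal approximation (with continuity correction) for the p-value.
Step 5: p-value = 0.697586; compare to alpha = 0.1. fail to reject H0.

U_X = 20.5, p = 0.697586, fail to reject H0 at alpha = 0.1.


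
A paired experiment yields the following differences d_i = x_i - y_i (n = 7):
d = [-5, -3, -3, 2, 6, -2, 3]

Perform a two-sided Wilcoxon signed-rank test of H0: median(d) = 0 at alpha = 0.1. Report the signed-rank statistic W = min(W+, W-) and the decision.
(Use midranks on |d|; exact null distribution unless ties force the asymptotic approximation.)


Step 1: Drop any zero differences (none here) and take |d_i|.
|d| = [5, 3, 3, 2, 6, 2, 3]
Step 2: Midrank |d_i| (ties get averaged ranks).
ranks: |5|->6, |3|->4, |3|->4, |2|->1.5, |6|->7, |2|->1.5, |3|->4
Step 3: Attach original signs; sum ranks with positive sign and with negative sign.
W+ = 1.5 + 7 + 4 = 12.5
W- = 6 + 4 + 4 + 1.5 = 15.5
(Check: W+ + W- = 28 should equal n(n+1)/2 = 28.)
Step 4: Test statistic W = min(W+, W-) = 12.5.
Step 5: Ties in |d|, so use the tie-corrected normal approximation.
        E[W] = n(n+1)/4 = 7*8/4 = 14.
        Tie groups: |d|=2 (t=2), |d|=3 (t=3); sum(t^3 - t) = 30.
        Var[W] = n(n+1)(2n+1)/24 - sum(t^3-t)/48 = 840/24 - 30/48 = 34.375.
        z = (W - E[W]) / sqrt(Var[W]) = (12.5 - 14) / 5.8630 = -0.2558.
        Two-sided p = 2*Phi(z) = 0.798074.
Step 6: alpha = 0.1. fail to reject H0.

W+ = 12.5, W- = 15.5, W = min = 12.5, p = 0.798074, fail to reject H0.


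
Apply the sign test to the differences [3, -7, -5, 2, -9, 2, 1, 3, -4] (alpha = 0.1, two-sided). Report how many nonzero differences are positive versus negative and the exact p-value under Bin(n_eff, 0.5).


Step 1: Discard zero differences. Original n = 9; n_eff = number of nonzero differences = 9.
Nonzero differences (with sign): +3, -7, -5, +2, -9, +2, +1, +3, -4
Step 2: Count signs: positive = 5, negative = 4.
Step 3: Under H0: P(positive) = 0.5, so the number of positives S ~ Bin(9, 0.5).
Step 4: Two-sided exact p-value = sum of Bin(9,0.5) probabilities at or below the observed probability = 1.000000.
Step 5: alpha = 0.1. fail to reject H0.

n_eff = 9, pos = 5, neg = 4, p = 1.000000, fail to reject H0.


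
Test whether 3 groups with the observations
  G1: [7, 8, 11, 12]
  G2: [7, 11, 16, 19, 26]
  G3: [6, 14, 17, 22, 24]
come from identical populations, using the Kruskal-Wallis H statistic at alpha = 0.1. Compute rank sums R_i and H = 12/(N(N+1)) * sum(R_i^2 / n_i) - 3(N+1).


Step 1: Combine all N = 14 observations and assign midranks.
sorted (value, group, rank): (6,G3,1), (7,G1,2.5), (7,G2,2.5), (8,G1,4), (11,G1,5.5), (11,G2,5.5), (12,G1,7), (14,G3,8), (16,G2,9), (17,G3,10), (19,G2,11), (22,G3,12), (24,G3,13), (26,G2,14)
Step 2: Sum ranks within each group.
R_1 = 19 (n_1 = 4)
R_2 = 42 (n_2 = 5)
R_3 = 44 (n_3 = 5)
Step 3: H = 12/(N(N+1)) * sum(R_i^2/n_i) - 3(N+1)
     = 12/(14*15) * (19^2/4 + 42^2/5 + 44^2/5) - 3*15
     = 0.057143 * 830.25 - 45
     = 2.442857.
Step 4: Ties present; correction factor C = 1 - 12/(14^3 - 14) = 0.995604. Corrected H = 2.442857 / 0.995604 = 2.453642.
Step 5: Under H0, H ~ chi^2(2); p-value = 0.293223.
Step 6: alpha = 0.1. fail to reject H0.

H = 2.4536, df = 2, p = 0.293223, fail to reject H0.


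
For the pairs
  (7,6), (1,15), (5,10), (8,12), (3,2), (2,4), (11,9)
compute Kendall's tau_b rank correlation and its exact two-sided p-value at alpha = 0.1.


Step 1: Enumerate the 21 unordered pairs (i,j) with i<j and classify each by sign(x_j-x_i) * sign(y_j-y_i).
  (1,2):dx=-6,dy=+9->D; (1,3):dx=-2,dy=+4->D; (1,4):dx=+1,dy=+6->C; (1,5):dx=-4,dy=-4->C
  (1,6):dx=-5,dy=-2->C; (1,7):dx=+4,dy=+3->C; (2,3):dx=+4,dy=-5->D; (2,4):dx=+7,dy=-3->D
  (2,5):dx=+2,dy=-13->D; (2,6):dx=+1,dy=-11->D; (2,7):dx=+10,dy=-6->D; (3,4):dx=+3,dy=+2->C
  (3,5):dx=-2,dy=-8->C; (3,6):dx=-3,dy=-6->C; (3,7):dx=+6,dy=-1->D; (4,5):dx=-5,dy=-10->C
  (4,6):dx=-6,dy=-8->C; (4,7):dx=+3,dy=-3->D; (5,6):dx=-1,dy=+2->D; (5,7):dx=+8,dy=+7->C
  (6,7):dx=+9,dy=+5->C
Step 2: C = 11, D = 10, total pairs = 21.
Step 3: tau = (C - D)/(n(n-1)/2) = (11 - 10)/21 = 0.047619.
Step 4: Exact two-sided p-value (enumerate n! = 5040 permutations of y under H0): p = 1.000000.
Step 5: alpha = 0.1. fail to reject H0.

tau_b = 0.0476 (C=11, D=10), p = 1.000000, fail to reject H0.


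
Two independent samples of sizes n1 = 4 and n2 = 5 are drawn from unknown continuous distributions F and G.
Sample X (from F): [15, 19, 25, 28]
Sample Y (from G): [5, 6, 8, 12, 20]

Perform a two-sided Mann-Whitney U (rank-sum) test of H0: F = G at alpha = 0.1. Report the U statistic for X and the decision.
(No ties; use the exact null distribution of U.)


Step 1: Combine and sort all 9 observations; assign midranks.
sorted (value, group): (5,Y), (6,Y), (8,Y), (12,Y), (15,X), (19,X), (20,Y), (25,X), (28,X)
ranks: 5->1, 6->2, 8->3, 12->4, 15->5, 19->6, 20->7, 25->8, 28->9
Step 2: Rank sum for X: R1 = 5 + 6 + 8 + 9 = 28.
Step 3: U_X = R1 - n1(n1+1)/2 = 28 - 4*5/2 = 28 - 10 = 18.
       U_Y = n1*n2 - U_X = 20 - 18 = 2.
Step 4: No ties, so the exact null distribution of U (based on enumerating the C(9,4) = 126 equally likely rank assignments) gives the two-sided p-value.
Step 5: p-value = 0.063492; compare to alpha = 0.1. reject H0.

U_X = 18, p = 0.063492, reject H0 at alpha = 0.1.


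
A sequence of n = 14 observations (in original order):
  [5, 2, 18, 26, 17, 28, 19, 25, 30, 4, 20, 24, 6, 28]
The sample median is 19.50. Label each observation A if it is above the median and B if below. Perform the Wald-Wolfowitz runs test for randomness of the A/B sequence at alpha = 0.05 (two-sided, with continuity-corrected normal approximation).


Step 1: Compute median = 19.50; label A = above, B = below.
Labels in order: BBBABABAABAABA  (n_A = 7, n_B = 7)
Step 2: Count runs R = 10.
Step 3: Under H0 (random ordering), E[R] = 2*n_A*n_B/(n_A+n_B) + 1 = 2*7*7/14 + 1 = 8.0000.
        Var[R] = 2*n_A*n_B*(2*n_A*n_B - n_A - n_B) / ((n_A+n_B)^2 * (n_A+n_B-1)) = 8232/2548 = 3.2308.
        SD[R] = 1.7974.
Step 4: Continuity-corrected z = (R - 0.5 - E[R]) / SD[R] = (10 - 0.5 - 8.0000) / 1.7974 = 0.8345.
Step 5: Two-sided p-value via normal approximation = 2*(1 - Phi(|z|)) = 0.403986.
Step 6: alpha = 0.05. fail to reject H0.

R = 10, z = 0.8345, p = 0.403986, fail to reject H0.


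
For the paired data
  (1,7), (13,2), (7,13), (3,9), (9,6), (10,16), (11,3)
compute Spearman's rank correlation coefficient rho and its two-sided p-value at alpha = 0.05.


Step 1: Rank x and y separately (midranks; no ties here).
rank(x): 1->1, 13->7, 7->3, 3->2, 9->4, 10->5, 11->6
rank(y): 7->4, 2->1, 13->6, 9->5, 6->3, 16->7, 3->2
Step 2: d_i = R_x(i) - R_y(i); compute d_i^2.
  (1-4)^2=9, (7-1)^2=36, (3-6)^2=9, (2-5)^2=9, (4-3)^2=1, (5-7)^2=4, (6-2)^2=16
sum(d^2) = 84.
Step 3: rho = 1 - 6*84 / (7*(7^2 - 1)) = 1 - 504/336 = -0.500000.
Step 4: Under H0, t = rho * sqrt((n-2)/(1-rho^2)) = -1.2910 ~ t(5).
Step 5: Two-sided p-value from the t-distribution with 5 df = 0.253170.
Step 6: alpha = 0.05. fail to reject H0.

rho = -0.5000, p = 0.253170, fail to reject H0 at alpha = 0.05.


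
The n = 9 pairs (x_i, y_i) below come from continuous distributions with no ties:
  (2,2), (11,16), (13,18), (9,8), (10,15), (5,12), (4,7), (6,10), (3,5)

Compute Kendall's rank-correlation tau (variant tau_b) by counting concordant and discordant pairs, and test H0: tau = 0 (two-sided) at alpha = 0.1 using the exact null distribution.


Step 1: Enumerate the 36 unordered pairs (i,j) with i<j and classify each by sign(x_j-x_i) * sign(y_j-y_i).
  (1,2):dx=+9,dy=+14->C; (1,3):dx=+11,dy=+16->C; (1,4):dx=+7,dy=+6->C; (1,5):dx=+8,dy=+13->C
  (1,6):dx=+3,dy=+10->C; (1,7):dx=+2,dy=+5->C; (1,8):dx=+4,dy=+8->C; (1,9):dx=+1,dy=+3->C
  (2,3):dx=+2,dy=+2->C; (2,4):dx=-2,dy=-8->C; (2,5):dx=-1,dy=-1->C; (2,6):dx=-6,dy=-4->C
  (2,7):dx=-7,dy=-9->C; (2,8):dx=-5,dy=-6->C; (2,9):dx=-8,dy=-11->C; (3,4):dx=-4,dy=-10->C
  (3,5):dx=-3,dy=-3->C; (3,6):dx=-8,dy=-6->C; (3,7):dx=-9,dy=-11->C; (3,8):dx=-7,dy=-8->C
  (3,9):dx=-10,dy=-13->C; (4,5):dx=+1,dy=+7->C; (4,6):dx=-4,dy=+4->D; (4,7):dx=-5,dy=-1->C
  (4,8):dx=-3,dy=+2->D; (4,9):dx=-6,dy=-3->C; (5,6):dx=-5,dy=-3->C; (5,7):dx=-6,dy=-8->C
  (5,8):dx=-4,dy=-5->C; (5,9):dx=-7,dy=-10->C; (6,7):dx=-1,dy=-5->C; (6,8):dx=+1,dy=-2->D
  (6,9):dx=-2,dy=-7->C; (7,8):dx=+2,dy=+3->C; (7,9):dx=-1,dy=-2->C; (8,9):dx=-3,dy=-5->C
Step 2: C = 33, D = 3, total pairs = 36.
Step 3: tau = (C - D)/(n(n-1)/2) = (33 - 3)/36 = 0.833333.
Step 4: Exact two-sided p-value (enumerate n! = 362880 permutations of y under H0): p = 0.000854.
Step 5: alpha = 0.1. reject H0.

tau_b = 0.8333 (C=33, D=3), p = 0.000854, reject H0.


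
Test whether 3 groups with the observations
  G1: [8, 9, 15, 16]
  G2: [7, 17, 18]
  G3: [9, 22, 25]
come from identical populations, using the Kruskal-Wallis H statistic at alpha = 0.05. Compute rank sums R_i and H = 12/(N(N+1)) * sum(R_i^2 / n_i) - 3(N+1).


Step 1: Combine all N = 10 observations and assign midranks.
sorted (value, group, rank): (7,G2,1), (8,G1,2), (9,G1,3.5), (9,G3,3.5), (15,G1,5), (16,G1,6), (17,G2,7), (18,G2,8), (22,G3,9), (25,G3,10)
Step 2: Sum ranks within each group.
R_1 = 16.5 (n_1 = 4)
R_2 = 16 (n_2 = 3)
R_3 = 22.5 (n_3 = 3)
Step 3: H = 12/(N(N+1)) * sum(R_i^2/n_i) - 3(N+1)
     = 12/(10*11) * (16.5^2/4 + 16^2/3 + 22.5^2/3) - 3*11
     = 0.109091 * 322.146 - 33
     = 2.143182.
Step 4: Ties present; correction factor C = 1 - 6/(10^3 - 10) = 0.993939. Corrected H = 2.143182 / 0.993939 = 2.156250.
Step 5: Under H0, H ~ chi^2(2); p-value = 0.340233.
Step 6: alpha = 0.05. fail to reject H0.

H = 2.1562, df = 2, p = 0.340233, fail to reject H0.


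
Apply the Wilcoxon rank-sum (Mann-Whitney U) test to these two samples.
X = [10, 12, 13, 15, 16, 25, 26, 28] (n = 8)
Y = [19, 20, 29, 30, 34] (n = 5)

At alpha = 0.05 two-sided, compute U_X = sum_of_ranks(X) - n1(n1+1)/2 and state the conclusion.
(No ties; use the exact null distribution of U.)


Step 1: Combine and sort all 13 observations; assign midranks.
sorted (value, group): (10,X), (12,X), (13,X), (15,X), (16,X), (19,Y), (20,Y), (25,X), (26,X), (28,X), (29,Y), (30,Y), (34,Y)
ranks: 10->1, 12->2, 13->3, 15->4, 16->5, 19->6, 20->7, 25->8, 26->9, 28->10, 29->11, 30->12, 34->13
Step 2: Rank sum for X: R1 = 1 + 2 + 3 + 4 + 5 + 8 + 9 + 10 = 42.
Step 3: U_X = R1 - n1(n1+1)/2 = 42 - 8*9/2 = 42 - 36 = 6.
       U_Y = n1*n2 - U_X = 40 - 6 = 34.
Step 4: No ties, so the exact null distribution of U (based on enumerating the C(13,8) = 1287 equally likely rank assignments) gives the two-sided p-value.
Step 5: p-value = 0.045066; compare to alpha = 0.05. reject H0.

U_X = 6, p = 0.045066, reject H0 at alpha = 0.05.


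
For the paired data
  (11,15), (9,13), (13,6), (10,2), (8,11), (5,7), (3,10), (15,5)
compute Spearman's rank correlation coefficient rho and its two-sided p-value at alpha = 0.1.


Step 1: Rank x and y separately (midranks; no ties here).
rank(x): 11->6, 9->4, 13->7, 10->5, 8->3, 5->2, 3->1, 15->8
rank(y): 15->8, 13->7, 6->3, 2->1, 11->6, 7->4, 10->5, 5->2
Step 2: d_i = R_x(i) - R_y(i); compute d_i^2.
  (6-8)^2=4, (4-7)^2=9, (7-3)^2=16, (5-1)^2=16, (3-6)^2=9, (2-4)^2=4, (1-5)^2=16, (8-2)^2=36
sum(d^2) = 110.
Step 3: rho = 1 - 6*110 / (8*(8^2 - 1)) = 1 - 660/504 = -0.309524.
Step 4: Under H0, t = rho * sqrt((n-2)/(1-rho^2)) = -0.7973 ~ t(6).
Step 5: Two-sided p-value from the t-distribution with 6 df = 0.455645.
Step 6: alpha = 0.1. fail to reject H0.

rho = -0.3095, p = 0.455645, fail to reject H0 at alpha = 0.1.


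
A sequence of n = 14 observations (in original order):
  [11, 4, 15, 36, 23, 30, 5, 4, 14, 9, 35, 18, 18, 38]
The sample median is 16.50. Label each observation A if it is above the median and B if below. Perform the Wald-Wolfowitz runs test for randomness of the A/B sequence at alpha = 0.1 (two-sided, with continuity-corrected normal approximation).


Step 1: Compute median = 16.50; label A = above, B = below.
Labels in order: BBBAAABBBBAAAA  (n_A = 7, n_B = 7)
Step 2: Count runs R = 4.
Step 3: Under H0 (random ordering), E[R] = 2*n_A*n_B/(n_A+n_B) + 1 = 2*7*7/14 + 1 = 8.0000.
        Var[R] = 2*n_A*n_B*(2*n_A*n_B - n_A - n_B) / ((n_A+n_B)^2 * (n_A+n_B-1)) = 8232/2548 = 3.2308.
        SD[R] = 1.7974.
Step 4: Continuity-corrected z = (R + 0.5 - E[R]) / SD[R] = (4 + 0.5 - 8.0000) / 1.7974 = -1.9472.
Step 5: Two-sided p-value via normal approximation = 2*(1 - Phi(|z|)) = 0.051508.
Step 6: alpha = 0.1. reject H0.

R = 4, z = -1.9472, p = 0.051508, reject H0.


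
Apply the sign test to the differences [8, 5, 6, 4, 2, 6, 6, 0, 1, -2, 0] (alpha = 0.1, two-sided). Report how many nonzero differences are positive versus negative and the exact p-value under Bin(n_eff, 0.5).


Step 1: Discard zero differences. Original n = 11; n_eff = number of nonzero differences = 9.
Nonzero differences (with sign): +8, +5, +6, +4, +2, +6, +6, +1, -2
Step 2: Count signs: positive = 8, negative = 1.
Step 3: Under H0: P(positive) = 0.5, so the number of positives S ~ Bin(9, 0.5).
Step 4: Two-sided exact p-value = sum of Bin(9,0.5) probabilities at or below the observed probability = 0.039062.
Step 5: alpha = 0.1. reject H0.

n_eff = 9, pos = 8, neg = 1, p = 0.039062, reject H0.


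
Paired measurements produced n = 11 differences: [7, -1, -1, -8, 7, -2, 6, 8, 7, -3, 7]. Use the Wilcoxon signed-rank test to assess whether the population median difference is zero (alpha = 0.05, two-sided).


Step 1: Drop any zero differences (none here) and take |d_i|.
|d| = [7, 1, 1, 8, 7, 2, 6, 8, 7, 3, 7]
Step 2: Midrank |d_i| (ties get averaged ranks).
ranks: |7|->7.5, |1|->1.5, |1|->1.5, |8|->10.5, |7|->7.5, |2|->3, |6|->5, |8|->10.5, |7|->7.5, |3|->4, |7|->7.5
Step 3: Attach original signs; sum ranks with positive sign and with negative sign.
W+ = 7.5 + 7.5 + 5 + 10.5 + 7.5 + 7.5 = 45.5
W- = 1.5 + 1.5 + 10.5 + 3 + 4 = 20.5
(Check: W+ + W- = 66 should equal n(n+1)/2 = 66.)
Step 4: Test statistic W = min(W+, W-) = 20.5.
Step 5: Ties in |d|, so use the tie-corrected normal approximation.
        E[W] = n(n+1)/4 = 11*12/4 = 33.
        Tie groups: |d|=1 (t=2), |d|=7 (t=4), |d|=8 (t=2); sum(t^3 - t) = 72.
        Var[W] = n(n+1)(2n+1)/24 - sum(t^3-t)/48 = 3036/24 - 72/48 = 125.
        z = (W - E[W]) / sqrt(Var[W]) = (20.5 - 33) / 11.1803 = -1.1180.
        Two-sided p = 2*Phi(z) = 0.263552.
Step 6: alpha = 0.05. fail to reject H0.

W+ = 45.5, W- = 20.5, W = min = 20.5, p = 0.263552, fail to reject H0.


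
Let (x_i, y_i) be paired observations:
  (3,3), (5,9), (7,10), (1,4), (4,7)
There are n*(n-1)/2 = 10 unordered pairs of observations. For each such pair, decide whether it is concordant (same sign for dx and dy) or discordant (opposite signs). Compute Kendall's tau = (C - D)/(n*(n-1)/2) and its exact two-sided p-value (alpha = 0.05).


Step 1: Enumerate the 10 unordered pairs (i,j) with i<j and classify each by sign(x_j-x_i) * sign(y_j-y_i).
  (1,2):dx=+2,dy=+6->C; (1,3):dx=+4,dy=+7->C; (1,4):dx=-2,dy=+1->D; (1,5):dx=+1,dy=+4->C
  (2,3):dx=+2,dy=+1->C; (2,4):dx=-4,dy=-5->C; (2,5):dx=-1,dy=-2->C; (3,4):dx=-6,dy=-6->C
  (3,5):dx=-3,dy=-3->C; (4,5):dx=+3,dy=+3->C
Step 2: C = 9, D = 1, total pairs = 10.
Step 3: tau = (C - D)/(n(n-1)/2) = (9 - 1)/10 = 0.800000.
Step 4: Exact two-sided p-value (enumerate n! = 120 permutations of y under H0): p = 0.083333.
Step 5: alpha = 0.05. fail to reject H0.

tau_b = 0.8000 (C=9, D=1), p = 0.083333, fail to reject H0.


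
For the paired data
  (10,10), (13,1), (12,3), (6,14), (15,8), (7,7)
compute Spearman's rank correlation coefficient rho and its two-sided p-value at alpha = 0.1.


Step 1: Rank x and y separately (midranks; no ties here).
rank(x): 10->3, 13->5, 12->4, 6->1, 15->6, 7->2
rank(y): 10->5, 1->1, 3->2, 14->6, 8->4, 7->3
Step 2: d_i = R_x(i) - R_y(i); compute d_i^2.
  (3-5)^2=4, (5-1)^2=16, (4-2)^2=4, (1-6)^2=25, (6-4)^2=4, (2-3)^2=1
sum(d^2) = 54.
Step 3: rho = 1 - 6*54 / (6*(6^2 - 1)) = 1 - 324/210 = -0.542857.
Step 4: Under H0, t = rho * sqrt((n-2)/(1-rho^2)) = -1.2928 ~ t(4).
Step 5: Two-sided p-value from the t-distribution with 4 df = 0.265703.
Step 6: alpha = 0.1. fail to reject H0.

rho = -0.5429, p = 0.265703, fail to reject H0 at alpha = 0.1.


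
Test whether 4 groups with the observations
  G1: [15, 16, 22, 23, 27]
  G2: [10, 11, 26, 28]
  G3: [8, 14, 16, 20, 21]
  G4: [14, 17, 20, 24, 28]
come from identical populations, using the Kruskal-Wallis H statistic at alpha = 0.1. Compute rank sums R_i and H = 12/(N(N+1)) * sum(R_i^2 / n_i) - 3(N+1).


Step 1: Combine all N = 19 observations and assign midranks.
sorted (value, group, rank): (8,G3,1), (10,G2,2), (11,G2,3), (14,G3,4.5), (14,G4,4.5), (15,G1,6), (16,G1,7.5), (16,G3,7.5), (17,G4,9), (20,G3,10.5), (20,G4,10.5), (21,G3,12), (22,G1,13), (23,G1,14), (24,G4,15), (26,G2,16), (27,G1,17), (28,G2,18.5), (28,G4,18.5)
Step 2: Sum ranks within each group.
R_1 = 57.5 (n_1 = 5)
R_2 = 39.5 (n_2 = 4)
R_3 = 35.5 (n_3 = 5)
R_4 = 57.5 (n_4 = 5)
Step 3: H = 12/(N(N+1)) * sum(R_i^2/n_i) - 3(N+1)
     = 12/(19*20) * (57.5^2/5 + 39.5^2/4 + 35.5^2/5 + 57.5^2/5) - 3*20
     = 0.031579 * 1964.61 - 60
     = 2.040395.
Step 4: Ties present; correction factor C = 1 - 24/(19^3 - 19) = 0.996491. Corrected H = 2.040395 / 0.996491 = 2.047579.
Step 5: Under H0, H ~ chi^2(3); p-value = 0.562590.
Step 6: alpha = 0.1. fail to reject H0.

H = 2.0476, df = 3, p = 0.562590, fail to reject H0.


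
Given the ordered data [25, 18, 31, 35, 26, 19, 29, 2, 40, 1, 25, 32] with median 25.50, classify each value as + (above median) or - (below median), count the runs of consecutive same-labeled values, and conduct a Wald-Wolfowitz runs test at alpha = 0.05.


Step 1: Compute median = 25.50; label A = above, B = below.
Labels in order: BBAAABABABBA  (n_A = 6, n_B = 6)
Step 2: Count runs R = 8.
Step 3: Under H0 (random ordering), E[R] = 2*n_A*n_B/(n_A+n_B) + 1 = 2*6*6/12 + 1 = 7.0000.
        Var[R] = 2*n_A*n_B*(2*n_A*n_B - n_A - n_B) / ((n_A+n_B)^2 * (n_A+n_B-1)) = 4320/1584 = 2.7273.
        SD[R] = 1.6514.
Step 4: Continuity-corrected z = (R - 0.5 - E[R]) / SD[R] = (8 - 0.5 - 7.0000) / 1.6514 = 0.3028.
Step 5: Two-sided p-value via normal approximation = 2*(1 - Phi(|z|)) = 0.762069.
Step 6: alpha = 0.05. fail to reject H0.

R = 8, z = 0.3028, p = 0.762069, fail to reject H0.


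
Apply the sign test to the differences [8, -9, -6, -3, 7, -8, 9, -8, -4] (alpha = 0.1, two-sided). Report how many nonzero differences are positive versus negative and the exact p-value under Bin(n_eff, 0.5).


Step 1: Discard zero differences. Original n = 9; n_eff = number of nonzero differences = 9.
Nonzero differences (with sign): +8, -9, -6, -3, +7, -8, +9, -8, -4
Step 2: Count signs: positive = 3, negative = 6.
Step 3: Under H0: P(positive) = 0.5, so the number of positives S ~ Bin(9, 0.5).
Step 4: Two-sided exact p-value = sum of Bin(9,0.5) probabilities at or below the observed probability = 0.507812.
Step 5: alpha = 0.1. fail to reject H0.

n_eff = 9, pos = 3, neg = 6, p = 0.507812, fail to reject H0.


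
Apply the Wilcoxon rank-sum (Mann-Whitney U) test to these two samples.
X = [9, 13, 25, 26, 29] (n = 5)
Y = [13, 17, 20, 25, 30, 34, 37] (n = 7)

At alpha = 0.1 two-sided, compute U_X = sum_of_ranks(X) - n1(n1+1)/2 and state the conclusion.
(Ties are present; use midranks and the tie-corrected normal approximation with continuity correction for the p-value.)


Step 1: Combine and sort all 12 observations; assign midranks.
sorted (value, group): (9,X), (13,X), (13,Y), (17,Y), (20,Y), (25,X), (25,Y), (26,X), (29,X), (30,Y), (34,Y), (37,Y)
ranks: 9->1, 13->2.5, 13->2.5, 17->4, 20->5, 25->6.5, 25->6.5, 26->8, 29->9, 30->10, 34->11, 37->12
Step 2: Rank sum for X: R1 = 1 + 2.5 + 6.5 + 8 + 9 = 27.
Step 3: U_X = R1 - n1(n1+1)/2 = 27 - 5*6/2 = 27 - 15 = 12.
       U_Y = n1*n2 - U_X = 35 - 12 = 23.
Step 4: Ties are present, so use the tie-corrected normal approximation (with continuity correction) for the p-value.
Step 5: p-value = 0.415157; compare to alpha = 0.1. fail to reject H0.

U_X = 12, p = 0.415157, fail to reject H0 at alpha = 0.1.


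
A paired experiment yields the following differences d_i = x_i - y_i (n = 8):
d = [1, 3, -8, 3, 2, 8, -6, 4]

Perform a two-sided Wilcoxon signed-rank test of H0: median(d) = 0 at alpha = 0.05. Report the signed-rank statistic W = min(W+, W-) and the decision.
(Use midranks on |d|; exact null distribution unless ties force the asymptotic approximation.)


Step 1: Drop any zero differences (none here) and take |d_i|.
|d| = [1, 3, 8, 3, 2, 8, 6, 4]
Step 2: Midrank |d_i| (ties get averaged ranks).
ranks: |1|->1, |3|->3.5, |8|->7.5, |3|->3.5, |2|->2, |8|->7.5, |6|->6, |4|->5
Step 3: Attach original signs; sum ranks with positive sign and with negative sign.
W+ = 1 + 3.5 + 3.5 + 2 + 7.5 + 5 = 22.5
W- = 7.5 + 6 = 13.5
(Check: W+ + W- = 36 should equal n(n+1)/2 = 36.)
Step 4: Test statistic W = min(W+, W-) = 13.5.
Step 5: Ties in |d|, so use the tie-corrected normal approximation.
        E[W] = n(n+1)/4 = 8*9/4 = 18.
        Tie groups: |d|=3 (t=2), |d|=8 (t=2); sum(t^3 - t) = 12.
        Var[W] = n(n+1)(2n+1)/24 - sum(t^3-t)/48 = 1224/24 - 12/48 = 50.75.
        z = (W - E[W]) / sqrt(Var[W]) = (13.5 - 18) / 7.1239 = -0.6317.
        Two-sided p = 2*Phi(z) = 0.527599.
Step 6: alpha = 0.05. fail to reject H0.

W+ = 22.5, W- = 13.5, W = min = 13.5, p = 0.527599, fail to reject H0.


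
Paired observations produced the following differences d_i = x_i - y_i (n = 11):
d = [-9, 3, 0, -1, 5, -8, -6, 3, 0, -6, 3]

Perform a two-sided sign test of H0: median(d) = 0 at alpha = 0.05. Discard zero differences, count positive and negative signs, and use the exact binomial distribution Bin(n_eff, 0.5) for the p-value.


Step 1: Discard zero differences. Original n = 11; n_eff = number of nonzero differences = 9.
Nonzero differences (with sign): -9, +3, -1, +5, -8, -6, +3, -6, +3
Step 2: Count signs: positive = 4, negative = 5.
Step 3: Under H0: P(positive) = 0.5, so the number of positives S ~ Bin(9, 0.5).
Step 4: Two-sided exact p-value = sum of Bin(9,0.5) probabilities at or below the observed probability = 1.000000.
Step 5: alpha = 0.05. fail to reject H0.

n_eff = 9, pos = 4, neg = 5, p = 1.000000, fail to reject H0.


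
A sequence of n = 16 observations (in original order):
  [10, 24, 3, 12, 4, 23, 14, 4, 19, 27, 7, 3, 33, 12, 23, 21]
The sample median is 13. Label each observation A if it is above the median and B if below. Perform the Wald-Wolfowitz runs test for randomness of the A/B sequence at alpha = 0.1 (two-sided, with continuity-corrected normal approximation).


Step 1: Compute median = 13; label A = above, B = below.
Labels in order: BABBBAABAABBABAA  (n_A = 8, n_B = 8)
Step 2: Count runs R = 10.
Step 3: Under H0 (random ordering), E[R] = 2*n_A*n_B/(n_A+n_B) + 1 = 2*8*8/16 + 1 = 9.0000.
        Var[R] = 2*n_A*n_B*(2*n_A*n_B - n_A - n_B) / ((n_A+n_B)^2 * (n_A+n_B-1)) = 14336/3840 = 3.7333.
        SD[R] = 1.9322.
Step 4: Continuity-corrected z = (R - 0.5 - E[R]) / SD[R] = (10 - 0.5 - 9.0000) / 1.9322 = 0.2588.
Step 5: Two-sided p-value via normal approximation = 2*(1 - Phi(|z|)) = 0.795809.
Step 6: alpha = 0.1. fail to reject H0.

R = 10, z = 0.2588, p = 0.795809, fail to reject H0.


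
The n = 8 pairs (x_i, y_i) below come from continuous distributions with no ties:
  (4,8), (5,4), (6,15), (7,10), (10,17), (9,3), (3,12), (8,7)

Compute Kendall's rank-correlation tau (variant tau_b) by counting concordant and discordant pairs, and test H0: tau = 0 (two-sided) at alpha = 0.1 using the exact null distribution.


Step 1: Enumerate the 28 unordered pairs (i,j) with i<j and classify each by sign(x_j-x_i) * sign(y_j-y_i).
  (1,2):dx=+1,dy=-4->D; (1,3):dx=+2,dy=+7->C; (1,4):dx=+3,dy=+2->C; (1,5):dx=+6,dy=+9->C
  (1,6):dx=+5,dy=-5->D; (1,7):dx=-1,dy=+4->D; (1,8):dx=+4,dy=-1->D; (2,3):dx=+1,dy=+11->C
  (2,4):dx=+2,dy=+6->C; (2,5):dx=+5,dy=+13->C; (2,6):dx=+4,dy=-1->D; (2,7):dx=-2,dy=+8->D
  (2,8):dx=+3,dy=+3->C; (3,4):dx=+1,dy=-5->D; (3,5):dx=+4,dy=+2->C; (3,6):dx=+3,dy=-12->D
  (3,7):dx=-3,dy=-3->C; (3,8):dx=+2,dy=-8->D; (4,5):dx=+3,dy=+7->C; (4,6):dx=+2,dy=-7->D
  (4,7):dx=-4,dy=+2->D; (4,8):dx=+1,dy=-3->D; (5,6):dx=-1,dy=-14->C; (5,7):dx=-7,dy=-5->C
  (5,8):dx=-2,dy=-10->C; (6,7):dx=-6,dy=+9->D; (6,8):dx=-1,dy=+4->D; (7,8):dx=+5,dy=-5->D
Step 2: C = 13, D = 15, total pairs = 28.
Step 3: tau = (C - D)/(n(n-1)/2) = (13 - 15)/28 = -0.071429.
Step 4: Exact two-sided p-value (enumerate n! = 40320 permutations of y under H0): p = 0.904861.
Step 5: alpha = 0.1. fail to reject H0.

tau_b = -0.0714 (C=13, D=15), p = 0.904861, fail to reject H0.


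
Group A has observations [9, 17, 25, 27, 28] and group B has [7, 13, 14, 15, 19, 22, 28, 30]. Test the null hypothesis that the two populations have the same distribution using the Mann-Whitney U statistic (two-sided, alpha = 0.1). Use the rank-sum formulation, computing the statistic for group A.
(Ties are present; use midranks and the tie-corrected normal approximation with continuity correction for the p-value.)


Step 1: Combine and sort all 13 observations; assign midranks.
sorted (value, group): (7,Y), (9,X), (13,Y), (14,Y), (15,Y), (17,X), (19,Y), (22,Y), (25,X), (27,X), (28,X), (28,Y), (30,Y)
ranks: 7->1, 9->2, 13->3, 14->4, 15->5, 17->6, 19->7, 22->8, 25->9, 27->10, 28->11.5, 28->11.5, 30->13
Step 2: Rank sum for X: R1 = 2 + 6 + 9 + 10 + 11.5 = 38.5.
Step 3: U_X = R1 - n1(n1+1)/2 = 38.5 - 5*6/2 = 38.5 - 15 = 23.5.
       U_Y = n1*n2 - U_X = 40 - 23.5 = 16.5.
Step 4: Ties are present, so use the tie-corrected normal approximation (with continuity correction) for the p-value.
Step 5: p-value = 0.660111; compare to alpha = 0.1. fail to reject H0.

U_X = 23.5, p = 0.660111, fail to reject H0 at alpha = 0.1.


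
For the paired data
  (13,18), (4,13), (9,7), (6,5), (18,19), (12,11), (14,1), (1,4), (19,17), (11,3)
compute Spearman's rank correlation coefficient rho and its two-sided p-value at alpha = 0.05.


Step 1: Rank x and y separately (midranks; no ties here).
rank(x): 13->7, 4->2, 9->4, 6->3, 18->9, 12->6, 14->8, 1->1, 19->10, 11->5
rank(y): 18->9, 13->7, 7->5, 5->4, 19->10, 11->6, 1->1, 4->3, 17->8, 3->2
Step 2: d_i = R_x(i) - R_y(i); compute d_i^2.
  (7-9)^2=4, (2-7)^2=25, (4-5)^2=1, (3-4)^2=1, (9-10)^2=1, (6-6)^2=0, (8-1)^2=49, (1-3)^2=4, (10-8)^2=4, (5-2)^2=9
sum(d^2) = 98.
Step 3: rho = 1 - 6*98 / (10*(10^2 - 1)) = 1 - 588/990 = 0.406061.
Step 4: Under H0, t = rho * sqrt((n-2)/(1-rho^2)) = 1.2568 ~ t(8).
Step 5: Two-sided p-value from the t-distribution with 8 df = 0.244282.
Step 6: alpha = 0.05. fail to reject H0.

rho = 0.4061, p = 0.244282, fail to reject H0 at alpha = 0.05.


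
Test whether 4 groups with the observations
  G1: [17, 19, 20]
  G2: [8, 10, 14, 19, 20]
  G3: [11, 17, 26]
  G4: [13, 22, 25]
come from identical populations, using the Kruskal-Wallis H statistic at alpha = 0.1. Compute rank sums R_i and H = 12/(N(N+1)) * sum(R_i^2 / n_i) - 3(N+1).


Step 1: Combine all N = 14 observations and assign midranks.
sorted (value, group, rank): (8,G2,1), (10,G2,2), (11,G3,3), (13,G4,4), (14,G2,5), (17,G1,6.5), (17,G3,6.5), (19,G1,8.5), (19,G2,8.5), (20,G1,10.5), (20,G2,10.5), (22,G4,12), (25,G4,13), (26,G3,14)
Step 2: Sum ranks within each group.
R_1 = 25.5 (n_1 = 3)
R_2 = 27 (n_2 = 5)
R_3 = 23.5 (n_3 = 3)
R_4 = 29 (n_4 = 3)
Step 3: H = 12/(N(N+1)) * sum(R_i^2/n_i) - 3(N+1)
     = 12/(14*15) * (25.5^2/3 + 27^2/5 + 23.5^2/3 + 29^2/3) - 3*15
     = 0.057143 * 826.967 - 45
     = 2.255238.
Step 4: Ties present; correction factor C = 1 - 18/(14^3 - 14) = 0.993407. Corrected H = 2.255238 / 0.993407 = 2.270206.
Step 5: Under H0, H ~ chi^2(3); p-value = 0.518253.
Step 6: alpha = 0.1. fail to reject H0.

H = 2.2702, df = 3, p = 0.518253, fail to reject H0.


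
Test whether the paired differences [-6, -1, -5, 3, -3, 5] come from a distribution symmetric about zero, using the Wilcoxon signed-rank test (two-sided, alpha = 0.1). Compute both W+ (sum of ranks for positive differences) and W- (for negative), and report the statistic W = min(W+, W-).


Step 1: Drop any zero differences (none here) and take |d_i|.
|d| = [6, 1, 5, 3, 3, 5]
Step 2: Midrank |d_i| (ties get averaged ranks).
ranks: |6|->6, |1|->1, |5|->4.5, |3|->2.5, |3|->2.5, |5|->4.5
Step 3: Attach original signs; sum ranks with positive sign and with negative sign.
W+ = 2.5 + 4.5 = 7
W- = 6 + 1 + 4.5 + 2.5 = 14
(Check: W+ + W- = 21 should equal n(n+1)/2 = 21.)
Step 4: Test statistic W = min(W+, W-) = 7.
Step 5: Ties in |d|, so use the tie-corrected normal approximation.
        E[W] = n(n+1)/4 = 6*7/4 = 10.5.
        Tie groups: |d|=3 (t=2), |d|=5 (t=2); sum(t^3 - t) = 12.
        Var[W] = n(n+1)(2n+1)/24 - sum(t^3-t)/48 = 546/24 - 12/48 = 22.5.
        z = (W - E[W]) / sqrt(Var[W]) = (7 - 10.5) / 4.7434 = -0.7379.
        Two-sided p = 2*Phi(z) = 0.460597.
Step 6: alpha = 0.1. fail to reject H0.

W+ = 7, W- = 14, W = min = 7, p = 0.460597, fail to reject H0.


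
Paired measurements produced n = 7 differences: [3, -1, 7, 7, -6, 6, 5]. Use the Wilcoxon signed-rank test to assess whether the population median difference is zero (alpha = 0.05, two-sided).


Step 1: Drop any zero differences (none here) and take |d_i|.
|d| = [3, 1, 7, 7, 6, 6, 5]
Step 2: Midrank |d_i| (ties get averaged ranks).
ranks: |3|->2, |1|->1, |7|->6.5, |7|->6.5, |6|->4.5, |6|->4.5, |5|->3
Step 3: Attach original signs; sum ranks with positive sign and with negative sign.
W+ = 2 + 6.5 + 6.5 + 4.5 + 3 = 22.5
W- = 1 + 4.5 = 5.5
(Check: W+ + W- = 28 should equal n(n+1)/2 = 28.)
Step 4: Test statistic W = min(W+, W-) = 5.5.
Step 5: Ties in |d|, so use the tie-corrected normal approximation.
        E[W] = n(n+1)/4 = 7*8/4 = 14.
        Tie groups: |d|=6 (t=2), |d|=7 (t=2); sum(t^3 - t) = 12.
        Var[W] = n(n+1)(2n+1)/24 - sum(t^3-t)/48 = 840/24 - 12/48 = 34.75.
        z = (W - E[W]) / sqrt(Var[W]) = (5.5 - 14) / 5.8949 = -1.4419.
        Two-sided p = 2*Phi(z) = 0.149325.
Step 6: alpha = 0.05. fail to reject H0.

W+ = 22.5, W- = 5.5, W = min = 5.5, p = 0.149325, fail to reject H0.


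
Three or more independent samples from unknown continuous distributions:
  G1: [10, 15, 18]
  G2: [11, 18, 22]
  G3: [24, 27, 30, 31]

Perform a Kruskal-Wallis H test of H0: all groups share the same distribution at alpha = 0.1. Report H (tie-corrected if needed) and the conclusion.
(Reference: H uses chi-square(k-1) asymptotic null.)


Step 1: Combine all N = 10 observations and assign midranks.
sorted (value, group, rank): (10,G1,1), (11,G2,2), (15,G1,3), (18,G1,4.5), (18,G2,4.5), (22,G2,6), (24,G3,7), (27,G3,8), (30,G3,9), (31,G3,10)
Step 2: Sum ranks within each group.
R_1 = 8.5 (n_1 = 3)
R_2 = 12.5 (n_2 = 3)
R_3 = 34 (n_3 = 4)
Step 3: H = 12/(N(N+1)) * sum(R_i^2/n_i) - 3(N+1)
     = 12/(10*11) * (8.5^2/3 + 12.5^2/3 + 34^2/4) - 3*11
     = 0.109091 * 365.167 - 33
     = 6.836364.
Step 4: Ties present; correction factor C = 1 - 6/(10^3 - 10) = 0.993939. Corrected H = 6.836364 / 0.993939 = 6.878049.
Step 5: Under H0, H ~ chi^2(2); p-value = 0.032096.
Step 6: alpha = 0.1. reject H0.

H = 6.8780, df = 2, p = 0.032096, reject H0.


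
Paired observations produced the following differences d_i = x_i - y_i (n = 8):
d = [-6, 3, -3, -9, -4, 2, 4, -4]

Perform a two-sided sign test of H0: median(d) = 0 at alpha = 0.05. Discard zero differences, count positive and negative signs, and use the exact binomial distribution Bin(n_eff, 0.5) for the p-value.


Step 1: Discard zero differences. Original n = 8; n_eff = number of nonzero differences = 8.
Nonzero differences (with sign): -6, +3, -3, -9, -4, +2, +4, -4
Step 2: Count signs: positive = 3, negative = 5.
Step 3: Under H0: P(positive) = 0.5, so the number of positives S ~ Bin(8, 0.5).
Step 4: Two-sided exact p-value = sum of Bin(8,0.5) probabilities at or below the observed probability = 0.726562.
Step 5: alpha = 0.05. fail to reject H0.

n_eff = 8, pos = 3, neg = 5, p = 0.726562, fail to reject H0.


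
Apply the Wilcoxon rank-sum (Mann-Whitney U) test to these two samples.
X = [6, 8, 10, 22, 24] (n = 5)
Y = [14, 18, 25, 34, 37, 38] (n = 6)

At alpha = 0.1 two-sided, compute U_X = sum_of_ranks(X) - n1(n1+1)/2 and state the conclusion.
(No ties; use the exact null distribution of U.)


Step 1: Combine and sort all 11 observations; assign midranks.
sorted (value, group): (6,X), (8,X), (10,X), (14,Y), (18,Y), (22,X), (24,X), (25,Y), (34,Y), (37,Y), (38,Y)
ranks: 6->1, 8->2, 10->3, 14->4, 18->5, 22->6, 24->7, 25->8, 34->9, 37->10, 38->11
Step 2: Rank sum for X: R1 = 1 + 2 + 3 + 6 + 7 = 19.
Step 3: U_X = R1 - n1(n1+1)/2 = 19 - 5*6/2 = 19 - 15 = 4.
       U_Y = n1*n2 - U_X = 30 - 4 = 26.
Step 4: No ties, so the exact null distribution of U (based on enumerating the C(11,5) = 462 equally likely rank assignments) gives the two-sided p-value.
Step 5: p-value = 0.051948; compare to alpha = 0.1. reject H0.

U_X = 4, p = 0.051948, reject H0 at alpha = 0.1.


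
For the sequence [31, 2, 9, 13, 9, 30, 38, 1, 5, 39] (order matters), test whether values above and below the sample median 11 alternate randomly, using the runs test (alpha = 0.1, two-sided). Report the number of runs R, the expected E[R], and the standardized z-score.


Step 1: Compute median = 11; label A = above, B = below.
Labels in order: ABBABAABBA  (n_A = 5, n_B = 5)
Step 2: Count runs R = 7.
Step 3: Under H0 (random ordering), E[R] = 2*n_A*n_B/(n_A+n_B) + 1 = 2*5*5/10 + 1 = 6.0000.
        Var[R] = 2*n_A*n_B*(2*n_A*n_B - n_A - n_B) / ((n_A+n_B)^2 * (n_A+n_B-1)) = 2000/900 = 2.2222.
        SD[R] = 1.4907.
Step 4: Continuity-corrected z = (R - 0.5 - E[R]) / SD[R] = (7 - 0.5 - 6.0000) / 1.4907 = 0.3354.
Step 5: Two-sided p-value via normal approximation = 2*(1 - Phi(|z|)) = 0.737316.
Step 6: alpha = 0.1. fail to reject H0.

R = 7, z = 0.3354, p = 0.737316, fail to reject H0.
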